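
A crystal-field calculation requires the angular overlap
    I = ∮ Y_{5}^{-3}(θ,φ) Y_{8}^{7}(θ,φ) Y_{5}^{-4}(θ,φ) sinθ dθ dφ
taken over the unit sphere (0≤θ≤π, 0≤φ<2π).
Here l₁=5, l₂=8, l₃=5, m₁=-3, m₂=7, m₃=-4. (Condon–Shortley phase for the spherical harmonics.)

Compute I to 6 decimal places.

-0.103694

m-sum 0 ✓  L=18 even ✓  3≤5≤13 ✓
Π(2lᵢ+1) = 11×17×11 = 2057
triangle coeff Δ(5,8,5) = 1/37413090
Σ_t [3,5]: t=3:−1/1036800 t=4:+1/331776 t=5:−1/1036800 = 1/921600
(3j)²=490/46189 [(5 8 5; 0 0 0)], sign=-1
Σ_t [7,8]: t=7:−1/203212800 t=8:+1/406425600 = -1/406425600
(3j)²=2/323 [(5 8 5; -3 7 -4)], sign=+1
⇒ 4πI² = 10780/79781
I = (-1)√(10780/79781/(4π)) = -0.10369426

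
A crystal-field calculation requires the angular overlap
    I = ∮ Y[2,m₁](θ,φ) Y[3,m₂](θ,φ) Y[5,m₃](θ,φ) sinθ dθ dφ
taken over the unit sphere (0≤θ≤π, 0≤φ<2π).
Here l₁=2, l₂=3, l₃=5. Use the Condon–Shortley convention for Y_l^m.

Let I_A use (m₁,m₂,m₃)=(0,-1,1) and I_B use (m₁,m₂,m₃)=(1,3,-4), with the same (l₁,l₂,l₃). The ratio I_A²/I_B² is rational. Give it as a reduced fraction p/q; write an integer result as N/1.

Shared (l₁,l₂,l₃)=(2,3,5): N and (l;000)² cancel in I_A²/I_B².
A: Δ = 0!·4!·6!/11! = 1/2310; Racah Σ t=0..0: t=0:+1/192 = 1/192; ⇒ 3j(2 3 5; 0 -1 1)² = 3/77, sgn +1
B: Δ = 0!·4!·6!/11! = 1/2310; Racah Σ t=0..0: t=0:+1/4320 = 1/4320; ⇒ 3j(2 3 5; 1 3 -4)² = 2/55, sgn -1
I_A²/I_B² = (3/77)/(2/55) = 15/14

15/14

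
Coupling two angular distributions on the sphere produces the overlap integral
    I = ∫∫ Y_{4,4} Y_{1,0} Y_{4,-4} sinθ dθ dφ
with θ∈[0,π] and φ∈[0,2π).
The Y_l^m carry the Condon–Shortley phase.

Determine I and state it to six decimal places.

L=9 odd ⇒ parity kills the (l;000) factor ⇒ I = 0

0.000000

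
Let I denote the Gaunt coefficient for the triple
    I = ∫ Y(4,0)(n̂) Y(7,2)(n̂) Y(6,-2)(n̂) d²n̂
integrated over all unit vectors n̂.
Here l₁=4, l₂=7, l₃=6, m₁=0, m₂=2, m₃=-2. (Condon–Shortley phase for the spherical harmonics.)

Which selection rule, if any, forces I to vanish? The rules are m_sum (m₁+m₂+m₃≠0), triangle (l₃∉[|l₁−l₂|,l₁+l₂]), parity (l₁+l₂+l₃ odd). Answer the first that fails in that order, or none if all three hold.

parity

azimuthal sum: 0 + 2 − 2 = 0  ✓
3 ≤ 6 ≤ 11 (triangle on l)  ✓
L = 4 + 7 + 6 = 17 (odd)  ✗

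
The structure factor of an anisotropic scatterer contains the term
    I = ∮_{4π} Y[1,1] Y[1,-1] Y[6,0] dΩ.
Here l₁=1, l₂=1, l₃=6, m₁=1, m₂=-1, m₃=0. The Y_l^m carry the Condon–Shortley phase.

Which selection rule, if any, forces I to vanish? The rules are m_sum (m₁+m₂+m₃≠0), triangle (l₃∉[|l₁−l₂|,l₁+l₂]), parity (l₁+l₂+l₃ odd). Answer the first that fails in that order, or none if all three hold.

Σmᵢ = 0  ✓
l₃∈[|l₁−l₂|,l₁+l₂]=[0,2], have l₃=6  ✗
Σlᵢ = 8 ⇒ even

triangle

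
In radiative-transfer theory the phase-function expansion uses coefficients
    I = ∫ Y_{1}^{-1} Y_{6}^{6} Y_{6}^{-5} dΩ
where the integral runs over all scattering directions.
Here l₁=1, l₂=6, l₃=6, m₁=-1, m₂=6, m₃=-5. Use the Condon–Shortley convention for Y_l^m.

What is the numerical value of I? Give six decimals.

0.000000

Σlᵢ=13 odd — θ-integrand is odd under cosθ→−cosθ; I=0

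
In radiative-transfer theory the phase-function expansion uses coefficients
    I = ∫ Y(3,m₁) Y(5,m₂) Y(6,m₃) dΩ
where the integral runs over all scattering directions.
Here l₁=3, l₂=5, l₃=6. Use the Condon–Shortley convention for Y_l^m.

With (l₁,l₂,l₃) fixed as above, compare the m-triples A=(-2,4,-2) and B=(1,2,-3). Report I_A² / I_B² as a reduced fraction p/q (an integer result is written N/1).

5/6

Shared (l₁,l₂,l₃)=(3,5,6): N and (l;000)² cancel in I_A²/I_B².
A: Δ = 2!·4!·8!/15! = 1/675675; Racah Σ t=1..2: t=1:−1/967680 t=2:+1/60480 = 1/64512; ⇒ 3j(3 5 6; -2 4 -2)² = 15/1001, sgn +1
B: Δ = 2!·4!·8!/15! = 1/675675; Racah Σ t=0..2: t=0:+1/40320 t=1:−1/8640 t=2:+1/34560 = -1/16128; ⇒ 3j(3 5 6; 1 2 -3)² = 18/1001, sgn +1
I_A²/I_B² = (15/1001)/(18/1001) = 5/6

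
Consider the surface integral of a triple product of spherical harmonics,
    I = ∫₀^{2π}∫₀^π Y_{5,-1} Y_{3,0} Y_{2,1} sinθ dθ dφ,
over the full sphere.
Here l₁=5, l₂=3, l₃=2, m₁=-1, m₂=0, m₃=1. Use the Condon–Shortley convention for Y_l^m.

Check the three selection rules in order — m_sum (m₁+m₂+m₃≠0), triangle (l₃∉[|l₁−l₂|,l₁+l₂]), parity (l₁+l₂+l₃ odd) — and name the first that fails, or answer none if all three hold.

none

Σmᵢ = 0  ✓
l₃∈[|l₁−l₂|,l₁+l₂]=[2,8], have l₃=2  ✓
Σlᵢ = 10 ⇒ even  ✓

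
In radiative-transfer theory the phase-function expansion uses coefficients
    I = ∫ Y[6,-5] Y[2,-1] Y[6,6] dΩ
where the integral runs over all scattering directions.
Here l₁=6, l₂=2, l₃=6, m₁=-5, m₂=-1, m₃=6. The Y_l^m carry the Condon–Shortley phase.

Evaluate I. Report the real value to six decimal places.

Rules hold: Σm=0, L=14 even, 4≤6≤8.
N = 13·5·13 = 845
Δ = 2!·10!·2!/15! = 1/90090
Racah Σ t=0..2: t=0:+1/69120 t=1:−1/14400 t=2:+1/69120 = -7/172800
⇒ 3j(6 2 6; 0 0 0)² = 14/715, sgn -1
Racah Σ t=1..1: t=1:−1/7257600 = -1/7257600
⇒ 3j(6 2 6; -5 -1 6)² = 11/455, sgn -1
4πI² = N·(3j₀)²·(3jₘ)² = 2/5
I = +1·√(0.4/4π) = 0.17841241

0.178412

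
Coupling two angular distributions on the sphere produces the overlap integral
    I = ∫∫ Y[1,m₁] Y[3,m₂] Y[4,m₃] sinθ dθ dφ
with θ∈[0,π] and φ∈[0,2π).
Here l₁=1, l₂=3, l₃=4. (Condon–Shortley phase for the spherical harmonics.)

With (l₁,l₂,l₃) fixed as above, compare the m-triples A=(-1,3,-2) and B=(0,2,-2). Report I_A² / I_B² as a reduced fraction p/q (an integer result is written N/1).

Shared (l₁,l₂,l₃)=(1,3,4): N and (l;000)² cancel in I_A²/I_B².
A: Δ = 0!·2!·6!/9! = 1/252; Racah Σ t=0..0: t=0:+1/1440 = 1/1440; ⇒ 3j(1 3 4; -1 3 -2)² = 1/252, sgn +1
B: Δ = 0!·2!·6!/9! = 1/252; Racah Σ t=0..0: t=0:+1/120 = 1/120; ⇒ 3j(1 3 4; 0 2 -2)² = 1/21, sgn +1
I_A²/I_B² = (1/252)/(1/21) = 1/12

1/12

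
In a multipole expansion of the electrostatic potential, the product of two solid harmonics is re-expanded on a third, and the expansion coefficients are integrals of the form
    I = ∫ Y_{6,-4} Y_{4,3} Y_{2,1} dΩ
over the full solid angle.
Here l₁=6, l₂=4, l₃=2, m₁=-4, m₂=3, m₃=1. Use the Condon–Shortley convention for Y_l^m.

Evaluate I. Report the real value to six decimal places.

0.246389

Rules hold: Σm=0, L=12 even, 2≤2≤10.
N = 13·9·5 = 585
Δ = 8!·4!·0!/13! = 1/6435
Racah Σ t=4..4: t=4:+1/2304 = 1/2304
⇒ 3j(6 4 2; 0 0 0)² = 5/143, sgn +1
Racah Σ t=7..7: t=7:−1/30240 = -1/30240
⇒ 3j(6 4 2; -4 3 1)² = 16/429, sgn +1
4πI² = N·(3j₀)²·(3jₘ)² = 1200/1573
I = +1·√(0.762873/4π) = 0.24638901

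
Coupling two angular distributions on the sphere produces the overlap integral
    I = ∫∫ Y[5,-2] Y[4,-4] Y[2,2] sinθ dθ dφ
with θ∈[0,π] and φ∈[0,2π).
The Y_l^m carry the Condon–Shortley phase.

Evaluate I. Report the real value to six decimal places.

0.000000

-2 − 4 + 2 = -4 ≠ 0: azimuthal integral kills it; I = 0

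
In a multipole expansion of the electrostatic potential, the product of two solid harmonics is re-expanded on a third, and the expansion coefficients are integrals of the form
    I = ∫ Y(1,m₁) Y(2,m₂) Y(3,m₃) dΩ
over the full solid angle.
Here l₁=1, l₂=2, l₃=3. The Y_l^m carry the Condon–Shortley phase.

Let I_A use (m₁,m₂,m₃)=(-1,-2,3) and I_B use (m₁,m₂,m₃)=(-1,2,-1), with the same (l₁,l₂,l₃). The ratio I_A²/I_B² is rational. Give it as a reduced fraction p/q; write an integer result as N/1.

15/1

l's match ⇒ only the (l;m) 3-j factors differ between A and B.
A: triangle coeff Δ(1,2,3) = 1/105; Σ_t [0,0]: t=0:+1/48 = 1/48; (3j)²=1/7 [(1 2 3; -1 -2 3)], sign=+1
B: triangle coeff Δ(1,2,3) = 1/105; Σ_t [0,0]: t=0:+1/48 = 1/48; (3j)²=1/105 [(1 2 3; -1 2 -1)], sign=+1
I_A²/I_B² = (1/7)/(1/105) = 15/1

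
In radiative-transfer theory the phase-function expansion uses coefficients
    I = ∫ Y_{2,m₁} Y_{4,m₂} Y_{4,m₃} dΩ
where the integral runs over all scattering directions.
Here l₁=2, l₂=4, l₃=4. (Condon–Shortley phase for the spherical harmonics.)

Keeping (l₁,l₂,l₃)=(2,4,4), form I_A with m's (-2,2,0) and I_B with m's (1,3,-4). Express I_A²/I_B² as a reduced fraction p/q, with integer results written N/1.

45/49

Same 2,4,4: normalisation and zero-m 3j drop out of the ratio.
A: Δ: 2! 2! 6! / 11! → 1/13860; sum: t=2:+1/192 = 1/192; 3j²(2 4 4; -2 2 0) = Δ·Π!·Σ² = 3/77  (sign +1)
B: Δ: 2! 2! 6! / 11! → 1/13860; sum: t=1:−1/1440 = -1/1440; 3j²(2 4 4; 1 3 -4) = Δ·Π!·Σ² = 7/165  (sign -1)
I_A²/I_B² = (3/77)/(7/165) = 45/49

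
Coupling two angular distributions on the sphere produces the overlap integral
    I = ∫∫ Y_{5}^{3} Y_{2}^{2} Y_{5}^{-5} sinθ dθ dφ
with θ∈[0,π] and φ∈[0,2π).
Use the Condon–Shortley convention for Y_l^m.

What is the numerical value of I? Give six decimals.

m-sum 0 ✓  L=12 even ✓  3≤5≤7 ✓
Π(2lᵢ+1) = 11×5×11 = 605
triangle coeff Δ(5,2,5) = 1/38610
Σ_t [0,2]: t=0:+1/2880 t=1:−1/576 t=2:+1/2880 = -1/960
(3j)²=10/429 [(5 2 5; 0 0 0)], sign=+1
Σ_t [2,2]: t=2:+1/161280 = 1/161280
(3j)²=1/143 [(5 2 5; 3 2 -5)], sign=+1
⇒ 4πI² = 50/507
I = (+1)√(50/507/(4π)) = 0.08858824

0.088588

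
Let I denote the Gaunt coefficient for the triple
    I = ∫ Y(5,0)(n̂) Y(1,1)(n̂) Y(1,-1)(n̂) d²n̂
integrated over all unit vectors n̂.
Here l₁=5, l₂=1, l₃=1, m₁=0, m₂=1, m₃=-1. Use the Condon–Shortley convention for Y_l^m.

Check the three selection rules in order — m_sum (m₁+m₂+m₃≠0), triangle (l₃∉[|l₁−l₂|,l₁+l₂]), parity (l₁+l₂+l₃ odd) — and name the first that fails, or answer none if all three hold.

azimuthal sum: 0 + 1 − 1 = 0  ✓
4 ≤ 1 ≤ 6 (triangle on l)  ✗
L = 5 + 1 + 1 = 7 (odd)

triangle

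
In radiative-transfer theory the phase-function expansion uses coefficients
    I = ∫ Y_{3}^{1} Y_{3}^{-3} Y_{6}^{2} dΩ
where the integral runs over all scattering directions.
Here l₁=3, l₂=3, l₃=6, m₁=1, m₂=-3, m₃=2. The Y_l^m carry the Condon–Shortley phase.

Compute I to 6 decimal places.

0.062728

Rules hold: Σm=0, L=12 even, 0≤6≤6.
N = 7·7·13 = 637
Δ = 0!·6!·6!/13! = 1/12012
Racah Σ t=0..0: t=0:+1/1296 = 1/1296
⇒ 3j(3 3 6; 0 0 0)² = 100/3003, sgn +1
Racah Σ t=0..0: t=0:+1/34560 = 1/34560
⇒ 3j(3 3 6; 1 -3 2)² = 1/429, sgn +1
4πI² = N·(3j₀)²·(3jₘ)² = 700/14157
I = +1·√(0.0494455/4π) = 0.06272757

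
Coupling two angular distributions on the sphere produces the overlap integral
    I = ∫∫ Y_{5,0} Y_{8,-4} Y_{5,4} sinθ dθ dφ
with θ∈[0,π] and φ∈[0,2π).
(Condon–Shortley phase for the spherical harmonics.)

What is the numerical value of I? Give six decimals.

-0.158178

Rules hold: Σm=0, L=18 even, 3≤5≤13.
N = 11·17·11 = 2057
Δ = 8!·2!·8!/19! = 1/37413090
Racah Σ t=3..5: t=3:−1/1036800 t=4:+1/331776 t=5:−1/1036800 = 1/921600
⇒ 3j(5 8 5; 0 0 0)² = 490/46189, sgn -1
Racah Σ t=3..4: t=3:−1/7257600 t=4:+1/23224320 = -11/116121600
⇒ 3j(5 8 5; 0 -4 4)² = 121/8398, sgn +1
4πI² = N·(3j₀)²·(3jₘ)² = 326095/1037153
I = -1·√(0.314414/4π) = -0.15817787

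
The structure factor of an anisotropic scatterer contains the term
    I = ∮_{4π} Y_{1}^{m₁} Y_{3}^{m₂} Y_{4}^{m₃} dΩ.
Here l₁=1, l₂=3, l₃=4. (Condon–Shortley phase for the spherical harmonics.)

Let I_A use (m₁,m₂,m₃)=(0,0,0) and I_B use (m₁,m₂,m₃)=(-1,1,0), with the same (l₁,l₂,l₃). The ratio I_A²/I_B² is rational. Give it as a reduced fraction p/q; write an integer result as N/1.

8/3

Shared (l₁,l₂,l₃)=(1,3,4): N and (l;000)² cancel in I_A²/I_B².
A: Δ = 0!·2!·6!/9! = 1/252; Racah Σ t=0..0: t=0:+1/36 = 1/36; ⇒ 3j(1 3 4; 0 0 0)² = 4/63, sgn +1
B: Δ = 0!·2!·6!/9! = 1/252; Racah Σ t=0..0: t=0:+1/96 = 1/96; ⇒ 3j(1 3 4; -1 1 0)² = 1/42, sgn +1
I_A²/I_B² = (4/63)/(1/42) = 8/3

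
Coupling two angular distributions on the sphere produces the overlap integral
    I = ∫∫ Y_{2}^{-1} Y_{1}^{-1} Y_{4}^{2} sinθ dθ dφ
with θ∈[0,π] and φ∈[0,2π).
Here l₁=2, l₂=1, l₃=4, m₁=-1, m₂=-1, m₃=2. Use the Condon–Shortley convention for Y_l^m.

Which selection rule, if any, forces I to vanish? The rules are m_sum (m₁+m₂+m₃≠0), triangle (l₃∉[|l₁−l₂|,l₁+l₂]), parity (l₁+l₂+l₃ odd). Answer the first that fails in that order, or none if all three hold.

triangle

Σmᵢ = 0  ✓
l₃∈[|l₁−l₂|,l₁+l₂]=[1,3], have l₃=4  ✗
Σlᵢ = 7 ⇒ odd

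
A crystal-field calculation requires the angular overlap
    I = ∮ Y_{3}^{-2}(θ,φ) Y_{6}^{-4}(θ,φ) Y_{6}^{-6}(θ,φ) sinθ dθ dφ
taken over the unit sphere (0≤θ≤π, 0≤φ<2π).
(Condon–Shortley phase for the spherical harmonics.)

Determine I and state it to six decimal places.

0.000000

Σmᵢ = -12 ≠ 0, so the φ-integral vanishes; I = 0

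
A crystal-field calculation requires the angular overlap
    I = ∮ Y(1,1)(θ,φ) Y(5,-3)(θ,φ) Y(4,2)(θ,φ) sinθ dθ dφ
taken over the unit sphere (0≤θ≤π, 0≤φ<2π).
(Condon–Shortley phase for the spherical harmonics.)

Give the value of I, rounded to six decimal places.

Checks pass: Σm=0; 10 even; l₃=4∈[4,6].
(2·1+1)(2·5+1)(2·4+1) = 297
Δ: 2! 0! 8! / 11! → 1/495
sum: t=1:−1/576 = -1/576
3j²(1 5 4; 0 0 0) = Δ·Π!·Σ² = 5/99  (sign -1)
sum: t=0:+1/2880 = 1/2880
3j²(1 5 4; 1 -3 2) = Δ·Π!·Σ² = 28/495  (sign +1)
combine: 4πI² = 297·5/99·28/495 = 28/33
take √, sign -1: I = -0.25984664

-0.259847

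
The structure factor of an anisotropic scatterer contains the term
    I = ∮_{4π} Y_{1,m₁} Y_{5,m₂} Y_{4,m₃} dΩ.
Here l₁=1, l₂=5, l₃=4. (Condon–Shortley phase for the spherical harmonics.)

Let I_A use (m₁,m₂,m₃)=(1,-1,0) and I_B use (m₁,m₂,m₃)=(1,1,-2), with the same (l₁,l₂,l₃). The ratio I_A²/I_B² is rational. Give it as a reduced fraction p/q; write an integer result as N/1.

Shared (l₁,l₂,l₃)=(1,5,4): N and (l;000)² cancel in I_A²/I_B².
A: Δ = 2!·0!·8!/11! = 1/495; Racah Σ t=0..0: t=0:+1/1152 = 1/1152; ⇒ 3j(1 5 4; 1 -1 0)² = 1/33, sgn +1
B: Δ = 2!·0!·8!/11! = 1/495; Racah Σ t=0..0: t=0:+1/2880 = 1/2880; ⇒ 3j(1 5 4; 1 1 -2)² = 2/165, sgn +1
I_A²/I_B² = (1/33)/(2/165) = 5/2

5/2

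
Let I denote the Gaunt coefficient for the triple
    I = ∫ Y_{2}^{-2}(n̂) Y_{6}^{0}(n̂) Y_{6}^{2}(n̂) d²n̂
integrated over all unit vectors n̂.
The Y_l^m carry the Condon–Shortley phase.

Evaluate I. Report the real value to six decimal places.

-0.191909

m-sum 0 ✓  L=14 even ✓  4≤6≤8 ✓
Π(2lᵢ+1) = 5×13×13 = 845
triangle coeff Δ(2,6,6) = 1/90090
Σ_t [0,2]: t=0:+1/69120 t=1:−1/14400 t=2:+1/69120 = -7/172800
(3j)²=14/715 [(2 6 6; 0 0 0)], sign=-1
Σ_t [2,2]: t=2:+1/69120 = 1/69120
(3j)²=4/143 [(2 6 6; -2 0 2)], sign=+1
⇒ 4πI² = 56/121
I = (-1)√(56/121/(4π)) = -0.19190947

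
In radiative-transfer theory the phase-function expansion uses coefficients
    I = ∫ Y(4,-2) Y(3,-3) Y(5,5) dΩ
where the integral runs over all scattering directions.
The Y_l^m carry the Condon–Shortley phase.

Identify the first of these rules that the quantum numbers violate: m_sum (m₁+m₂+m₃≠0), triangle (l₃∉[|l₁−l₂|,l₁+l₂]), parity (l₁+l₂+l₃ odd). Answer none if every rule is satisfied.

azimuthal sum: -2 − 3 + 5 = 0  ✓
1 ≤ 5 ≤ 7 (triangle on l)  ✓
L = 4 + 3 + 5 = 12 (even)  ✓

none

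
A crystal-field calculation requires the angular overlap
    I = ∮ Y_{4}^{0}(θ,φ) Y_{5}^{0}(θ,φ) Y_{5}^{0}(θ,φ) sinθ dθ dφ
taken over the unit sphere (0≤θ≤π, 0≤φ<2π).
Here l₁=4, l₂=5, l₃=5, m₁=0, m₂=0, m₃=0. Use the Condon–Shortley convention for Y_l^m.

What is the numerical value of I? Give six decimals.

Rules hold: Σm=0, L=14 even, 1≤5≤9.
N = 9·11·11 = 1089
Δ = 4!·4!·6!/15! = 1/3153150
Racah Σ t=0..4: t=0:+1/69120 t=1:−1/1728 t=2:+1/576 t=3:−1/1728 t=4:+1/69120 = 7/11520
⇒ 3j(4 5 5; 0 0 0)² = 2/143, sgn -1
(m-triple is (0,0,0) — same symbol as above.)
4πI² = N·(3j₀)²·(3jₘ)² = 36/169
I = +1·√(0.213018/4π) = 0.13019760

0.130198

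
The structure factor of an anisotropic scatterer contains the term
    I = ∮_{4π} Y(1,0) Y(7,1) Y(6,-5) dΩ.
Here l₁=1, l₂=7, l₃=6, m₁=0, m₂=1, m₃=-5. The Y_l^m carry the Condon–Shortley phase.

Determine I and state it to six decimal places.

0.000000

0 + 1 − 5 = -4 ≠ 0: azimuthal integral kills it; I = 0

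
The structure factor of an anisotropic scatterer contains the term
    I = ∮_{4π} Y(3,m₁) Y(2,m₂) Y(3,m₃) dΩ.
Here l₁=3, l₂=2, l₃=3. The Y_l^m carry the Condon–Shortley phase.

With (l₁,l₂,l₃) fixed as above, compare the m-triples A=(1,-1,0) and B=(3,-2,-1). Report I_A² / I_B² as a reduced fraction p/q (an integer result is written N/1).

1/5

Same 3,2,3: normalisation and zero-m 3j drop out of the ratio.
A: Δ: 2! 4! 2! / 9! → 1/3780; sum: t=0:+1/8 t=1:−1/12 = 1/24; 3j²(3 2 3; 1 -1 0) = Δ·Π!·Σ² = 1/210  (sign -1)
B: Δ: 2! 4! 2! / 9! → 1/3780; sum: t=0:+1/96 = 1/96; 3j²(3 2 3; 3 -2 -1) = Δ·Π!·Σ² = 1/42  (sign +1)
I_A²/I_B² = (1/210)/(1/42) = 1/5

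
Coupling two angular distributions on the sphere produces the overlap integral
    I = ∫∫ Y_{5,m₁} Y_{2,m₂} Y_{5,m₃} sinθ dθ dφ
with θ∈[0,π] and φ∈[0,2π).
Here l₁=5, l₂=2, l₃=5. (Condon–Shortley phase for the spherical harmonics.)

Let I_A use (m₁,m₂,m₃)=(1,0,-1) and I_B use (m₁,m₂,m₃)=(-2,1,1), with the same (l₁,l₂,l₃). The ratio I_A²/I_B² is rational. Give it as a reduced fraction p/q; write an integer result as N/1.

l's match ⇒ only the (l;m) 3-j factors differ between A and B.
A: triangle coeff Δ(5,2,5) = 1/38610; Σ_t [0,2]: t=0:+1/2304 t=1:−1/720 t=2:+1/5760 = -1/1280; (3j)²=27/1430 [(5 2 5; 1 0 -1)], sign=-1
B: triangle coeff Δ(5,2,5) = 1/38610; Σ_t [1,2]: t=1:−1/2880 t=2:+1/1440 = 1/2880; (3j)²=7/715 [(5 2 5; -2 1 1)], sign=+1
I_A²/I_B² = (27/1430)/(7/715) = 27/14

27/14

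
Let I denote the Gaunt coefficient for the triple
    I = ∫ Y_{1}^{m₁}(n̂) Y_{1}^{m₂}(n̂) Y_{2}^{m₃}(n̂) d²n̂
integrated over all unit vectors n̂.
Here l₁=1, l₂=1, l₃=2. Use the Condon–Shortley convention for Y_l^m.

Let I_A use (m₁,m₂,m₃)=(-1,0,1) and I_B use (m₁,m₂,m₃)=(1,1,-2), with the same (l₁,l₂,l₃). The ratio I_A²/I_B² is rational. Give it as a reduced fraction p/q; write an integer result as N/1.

1/2

Same 1,1,2: normalisation and zero-m 3j drop out of the ratio.
A: Δ: 0! 2! 2! / 5! → 1/30; sum: t=0:+1/2 = 1/2; 3j²(1 1 2; -1 0 1) = Δ·Π!·Σ² = 1/10  (sign -1)
B: Δ: 0! 2! 2! / 5! → 1/30; sum: t=0:+1/4 = 1/4; 3j²(1 1 2; 1 1 -2) = Δ·Π!·Σ² = 1/5  (sign +1)
I_A²/I_B² = (1/10)/(1/5) = 1/2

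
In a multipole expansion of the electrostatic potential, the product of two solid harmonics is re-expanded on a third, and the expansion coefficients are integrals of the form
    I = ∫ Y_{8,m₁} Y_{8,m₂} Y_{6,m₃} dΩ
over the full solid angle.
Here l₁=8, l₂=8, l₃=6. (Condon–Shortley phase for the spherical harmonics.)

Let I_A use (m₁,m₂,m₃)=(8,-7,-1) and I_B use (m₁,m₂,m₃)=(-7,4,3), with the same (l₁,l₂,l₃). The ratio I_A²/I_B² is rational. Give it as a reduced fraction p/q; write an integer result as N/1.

182/121

l's match ⇒ only the (l;m) 3-j factors differ between A and B.
A: triangle coeff Δ(8,8,6) = 1/13742520792; Σ_t [0,0]: t=0:+1/313528320000 = 1/313528320000; (3j)²=91/7429 [(8 8 6; 8 -7 -1)], sign=-1
B: triangle coeff Δ(8,8,6) = 1/13742520792; Σ_t [9,10]: t=9:−1/9405849600 t=10:+1/20901888000 = -11/188116992000; (3j)²=121/14858 [(8 8 6; -7 4 3)], sign=+1
I_A²/I_B² = (91/7429)/(121/14858) = 182/121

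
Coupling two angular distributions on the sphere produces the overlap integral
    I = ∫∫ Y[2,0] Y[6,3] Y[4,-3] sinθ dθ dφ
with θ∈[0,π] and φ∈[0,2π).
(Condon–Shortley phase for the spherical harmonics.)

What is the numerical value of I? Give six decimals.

-0.165283

m-sum 0 ✓  L=12 even ✓  4≤4≤8 ✓
Π(2lᵢ+1) = 5×13×9 = 585
triangle coeff Δ(2,6,4) = 1/6435
Σ_t [2,2]: t=2:+1/2304 = 1/2304
(3j)²=5/143 [(2 6 4; 0 0 0)], sign=+1
Σ_t [2,2]: t=2:+1/20160 = 1/20160
(3j)²=12/715 [(2 6 4; 0 3 -3)], sign=-1
⇒ 4πI² = 540/1573
I = (-1)√(540/1573/(4π)) = -0.16528277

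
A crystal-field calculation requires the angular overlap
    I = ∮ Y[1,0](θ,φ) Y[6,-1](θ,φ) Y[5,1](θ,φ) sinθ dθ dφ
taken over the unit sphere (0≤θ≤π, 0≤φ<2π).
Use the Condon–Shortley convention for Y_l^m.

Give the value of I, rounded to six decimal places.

m-sum 0 ✓  L=12 even ✓  5≤5≤7 ✓
Π(2lᵢ+1) = 3×13×11 = 429
triangle coeff Δ(1,6,5) = 1/858
Σ_t [1,1]: t=1:−1/14400 = -1/14400
(3j)²=6/143 [(1 6 5; 0 0 0)], sign=+1
Σ_t [1,1]: t=1:−1/17280 = -1/17280
(3j)²=35/858 [(1 6 5; 0 -1 1)], sign=-1
⇒ 4πI² = 105/143
I = (-1)√(105/143/(4π)) = -0.24172507

-0.241725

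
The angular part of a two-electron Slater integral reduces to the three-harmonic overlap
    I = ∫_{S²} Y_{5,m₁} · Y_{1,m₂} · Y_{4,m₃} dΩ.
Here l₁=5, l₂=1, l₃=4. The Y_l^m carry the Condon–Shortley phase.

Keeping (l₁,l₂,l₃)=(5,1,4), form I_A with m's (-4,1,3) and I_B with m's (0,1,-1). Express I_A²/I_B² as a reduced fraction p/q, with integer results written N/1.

18/5

l's match ⇒ only the (l;m) 3-j factors differ between A and B.
A: triangle coeff Δ(5,1,4) = 1/495; Σ_t [2,2]: t=2:+1/10080 = 1/10080; (3j)²=4/55 [(5 1 4; -4 1 3)], sign=-1
B: triangle coeff Δ(5,1,4) = 1/495; Σ_t [2,2]: t=2:+1/1440 = 1/1440; (3j)²=2/99 [(5 1 4; 0 1 -1)], sign=-1
I_A²/I_B² = (4/55)/(2/99) = 18/5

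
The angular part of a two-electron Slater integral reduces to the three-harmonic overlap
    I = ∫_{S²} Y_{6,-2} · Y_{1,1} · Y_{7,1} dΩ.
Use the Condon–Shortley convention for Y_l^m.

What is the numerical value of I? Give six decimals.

-0.135514

Checks pass: Σm=0; 14 even; l₃=7∈[5,7].
(2·6+1)(2·1+1)(2·7+1) = 585
Δ: 0! 12! 2! / 15! → 1/1365
sum: t=0:+1/518400 = 1/518400
3j²(6 1 7; 0 0 0) = Δ·Π!·Σ² = 7/195  (sign -1)
sum: t=0:+1/1935360 = 1/1935360
3j²(6 1 7; -2 1 1) = Δ·Π!·Σ² = 1/91  (sign +1)
combine: 4πI² = 585·7/195·1/91 = 3/13
take √, sign -1: I = -0.13551395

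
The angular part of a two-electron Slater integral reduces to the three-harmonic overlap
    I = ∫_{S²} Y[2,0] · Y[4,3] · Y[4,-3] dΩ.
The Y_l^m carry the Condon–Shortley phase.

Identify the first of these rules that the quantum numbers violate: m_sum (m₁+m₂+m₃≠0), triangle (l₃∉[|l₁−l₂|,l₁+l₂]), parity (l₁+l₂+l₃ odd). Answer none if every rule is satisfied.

Σmᵢ = 0  ✓
l₃∈[|l₁−l₂|,l₁+l₂]=[2,6], have l₃=4  ✓
Σlᵢ = 10 ⇒ even  ✓

none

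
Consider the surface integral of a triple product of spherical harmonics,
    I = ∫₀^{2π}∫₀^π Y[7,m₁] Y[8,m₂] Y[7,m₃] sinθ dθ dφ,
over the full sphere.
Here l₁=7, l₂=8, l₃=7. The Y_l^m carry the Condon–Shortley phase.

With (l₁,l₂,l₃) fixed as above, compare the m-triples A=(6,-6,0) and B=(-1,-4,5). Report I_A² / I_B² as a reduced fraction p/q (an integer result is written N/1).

Same 7,8,7: normalisation and zero-m 3j drop out of the ratio.
A: Δ: 8! 6! 8! / 23! → 1/22086194130; sum: t=0:+1/6967296000 t=1:−1/18289152000 = 13/146313216000; 3j²(7 8 7; 6 -6 0) = Δ·Π!·Σ² = 2197/222870  (sign -1)
B: Δ: 8! 6! 8! / 23! → 1/22086194130; sum: t=2:+1/1492992000 t=3:−1/435456000 t=4:+1/1114767360 = -61/83607552000; 3j²(7 8 7; -1 -4 5) = Δ·Π!·Σ² = 3721/482885  (sign -1)
I_A²/I_B² = (2197/222870)/(3721/482885) = 28561/22326

28561/22326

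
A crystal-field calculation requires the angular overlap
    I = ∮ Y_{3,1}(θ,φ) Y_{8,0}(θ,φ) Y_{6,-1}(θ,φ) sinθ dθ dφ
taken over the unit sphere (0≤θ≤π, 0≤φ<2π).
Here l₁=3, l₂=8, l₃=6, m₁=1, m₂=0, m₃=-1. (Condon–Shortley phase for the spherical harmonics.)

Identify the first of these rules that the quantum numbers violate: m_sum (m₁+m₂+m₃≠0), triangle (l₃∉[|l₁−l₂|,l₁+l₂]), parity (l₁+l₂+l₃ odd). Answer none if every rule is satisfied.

parity

azimuthal sum: 1 + 0 − 1 = 0  ✓
5 ≤ 6 ≤ 11 (triangle on l)  ✓
L = 3 + 8 + 6 = 17 (odd)  ✗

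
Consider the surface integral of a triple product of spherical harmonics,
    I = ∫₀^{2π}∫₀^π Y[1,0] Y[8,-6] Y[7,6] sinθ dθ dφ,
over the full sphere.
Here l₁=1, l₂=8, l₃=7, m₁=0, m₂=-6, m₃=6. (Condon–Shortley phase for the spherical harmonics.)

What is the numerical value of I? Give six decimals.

Rules hold: Σm=0, L=16 even, 7≤7≤9.
N = 3·17·15 = 765
Δ = 2!·0!·14!/17! = 1/2040
Racah Σ t=1..1: t=1:−1/25401600 = -1/25401600
⇒ 3j(1 8 7; 0 0 0)² = 8/255, sgn +1
Racah Σ t=1..1: t=1:−1/6227020800 = -1/6227020800
⇒ 3j(1 8 7; 0 -6 6)² = 7/510, sgn +1
4πI² = N·(3j₀)²·(3jₘ)² = 28/85
I = +1·√(0.329412/4π) = 0.16190663

0.161907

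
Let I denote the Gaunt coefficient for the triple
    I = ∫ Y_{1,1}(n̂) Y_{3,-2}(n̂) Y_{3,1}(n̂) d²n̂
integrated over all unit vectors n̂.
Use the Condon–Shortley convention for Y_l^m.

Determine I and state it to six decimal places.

0.000000

l₁+l₂+l₃=7 is odd: 3j(l;000)=0 ⇒ I=0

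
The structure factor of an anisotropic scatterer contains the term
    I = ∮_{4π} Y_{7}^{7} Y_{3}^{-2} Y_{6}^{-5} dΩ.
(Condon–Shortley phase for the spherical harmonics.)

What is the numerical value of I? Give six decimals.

Checks pass: Σm=0; 16 even; l₃=6∈[4,10].
(2·7+1)(2·3+1)(2·6+1) = 1365
Δ: 4! 10! 2! / 17! → 1/2042040
sum: t=1:−1/207360 t=2:+1/57600 t=3:−1/207360 = 1/129600
3j²(7 3 6; 0 0 0) = Δ·Π!·Σ² = 168/12155  (sign +1)
sum: t=0:+1/87091200 = 1/87091200
3j²(7 3 6; 7 -2 -5) = Δ·Π!·Σ² = 11/408  (sign -1)
combine: 4πI² = 1365·168/12155·11/408 = 147/289
take √, sign -1: I = -0.20118927

-0.201189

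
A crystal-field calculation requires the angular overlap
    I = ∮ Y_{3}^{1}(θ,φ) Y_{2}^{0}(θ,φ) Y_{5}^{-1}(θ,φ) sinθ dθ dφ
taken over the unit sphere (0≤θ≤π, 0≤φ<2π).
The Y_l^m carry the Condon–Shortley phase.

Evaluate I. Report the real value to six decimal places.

Rules hold: Σm=0, L=10 even, 1≤5≤5.
N = 7·5·11 = 385
Δ = 0!·6!·4!/11! = 1/2310
Racah Σ t=0..0: t=0:+1/144 = 1/144
⇒ 3j(3 2 5; 0 0 0)² = 10/231, sgn -1
Racah Σ t=0..0: t=0:+1/192 = 1/192
⇒ 3j(3 2 5; 1 0 -1)² = 3/77, sgn +1
4πI² = N·(3j₀)²·(3jₘ)² = 50/77
I = -1·√(0.649351/4π) = -0.22731846

-0.227318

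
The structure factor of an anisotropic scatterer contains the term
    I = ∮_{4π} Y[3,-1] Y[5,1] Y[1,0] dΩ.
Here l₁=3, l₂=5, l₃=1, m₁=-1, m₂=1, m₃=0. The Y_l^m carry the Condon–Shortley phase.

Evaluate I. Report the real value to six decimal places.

|3−5|≤1≤3+5 violated ⇒ I = 0

0.000000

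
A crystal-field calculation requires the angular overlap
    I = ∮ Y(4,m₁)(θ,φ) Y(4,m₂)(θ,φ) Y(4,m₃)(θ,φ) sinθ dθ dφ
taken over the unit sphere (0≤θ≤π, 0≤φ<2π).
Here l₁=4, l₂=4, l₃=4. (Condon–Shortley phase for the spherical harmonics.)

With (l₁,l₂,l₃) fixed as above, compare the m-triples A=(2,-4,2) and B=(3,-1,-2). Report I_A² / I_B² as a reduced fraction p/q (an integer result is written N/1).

l's match ⇒ only the (l;m) 3-j factors differ between A and B.
A: triangle coeff Δ(4,4,4) = 1/450450; Σ_t [0,0]: t=0:+1/2304 = 1/2304; (3j)²=5/143 [(4 4 4; 2 -4 2)], sign=+1
B: triangle coeff Δ(4,4,4) = 1/450450; Σ_t [0,1]: t=0:+1/864 t=1:−1/576 = -1/1728; (3j)²=5/1287 [(4 4 4; 3 -1 -2)], sign=-1
I_A²/I_B² = (5/143)/(5/1287) = 9/1

9/1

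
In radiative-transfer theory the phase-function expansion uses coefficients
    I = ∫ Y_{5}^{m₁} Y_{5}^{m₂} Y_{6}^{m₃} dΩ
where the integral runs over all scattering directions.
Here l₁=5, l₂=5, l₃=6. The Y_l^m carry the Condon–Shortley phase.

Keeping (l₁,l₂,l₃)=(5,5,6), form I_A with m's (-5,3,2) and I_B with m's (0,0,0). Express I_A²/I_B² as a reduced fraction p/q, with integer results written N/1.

21/16

Same 5,5,6: normalisation and zero-m 3j drop out of the ratio.
A: Δ: 4! 6! 6! / 17! → 1/28588560; sum: t=4:+1/829440 = 1/829440; 3j²(5 5 6; -5 3 2) = Δ·Π!·Σ² = 35/2431  (sign +1)
B: Δ: 4! 6! 6! / 17! → 1/28588560; sum: t=0:+1/345600 t=1:−1/13824 t=2:+1/5184 t=3:−1/13824 t=4:+1/345600 = 7/129600; 3j²(5 5 6; 0 0 0) = Δ·Π!·Σ² = 80/7293  (sign +1)
I_A²/I_B² = (35/2431)/(80/7293) = 21/16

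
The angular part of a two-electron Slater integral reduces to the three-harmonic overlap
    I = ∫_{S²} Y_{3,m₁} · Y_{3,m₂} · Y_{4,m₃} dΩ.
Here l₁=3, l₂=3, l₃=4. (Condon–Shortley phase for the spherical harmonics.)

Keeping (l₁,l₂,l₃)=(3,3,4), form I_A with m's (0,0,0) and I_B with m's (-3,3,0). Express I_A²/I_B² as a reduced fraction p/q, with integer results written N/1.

4/1

l's match ⇒ only the (l;m) 3-j factors differ between A and B.
A: triangle coeff Δ(3,3,4) = 1/34650; Σ_t [0,2]: t=0:+1/72 t=1:−1/16 t=2:+1/72 = -5/144; (3j)²=2/77 [(3 3 4; 0 0 0)], sign=-1
B: triangle coeff Δ(3,3,4) = 1/34650; Σ_t [2,2]: t=2:+1/1152 = 1/1152; (3j)²=1/154 [(3 3 4; -3 3 0)], sign=+1
I_A²/I_B² = (2/77)/(1/154) = 4/1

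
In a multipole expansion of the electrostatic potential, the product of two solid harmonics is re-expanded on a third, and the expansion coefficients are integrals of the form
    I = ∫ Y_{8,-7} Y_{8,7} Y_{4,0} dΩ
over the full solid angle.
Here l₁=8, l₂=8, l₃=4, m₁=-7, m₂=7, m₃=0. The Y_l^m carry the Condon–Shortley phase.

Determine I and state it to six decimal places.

0.044541

Checks pass: Σm=0; 20 even; l₃=4∈[0,16].
(2·8+1)(2·8+1)(2·4+1) = 2601
Δ: 12! 4! 4! / 21! → 1/185175900
sum: t=4:+1/557383680 t=5:−1/21772800 t=6:+1/8294400 t=7:−1/21772800 t=8:+1/557383680 = 1/30965760
3j²(8 8 4; 0 0 0) = Δ·Π!·Σ² = 36/4199  (sign +1)
sum: t=11:−1/22992076800 t=12:+1/17244057600 = 1/68976230400
3j²(8 8 4; -7 7 0) = Δ·Π!·Σ² = 13/11628  (sign +1)
combine: 4πI² = 2601·36/4199·13/11628 = 9/361
take √, sign +1: I = 0.04454128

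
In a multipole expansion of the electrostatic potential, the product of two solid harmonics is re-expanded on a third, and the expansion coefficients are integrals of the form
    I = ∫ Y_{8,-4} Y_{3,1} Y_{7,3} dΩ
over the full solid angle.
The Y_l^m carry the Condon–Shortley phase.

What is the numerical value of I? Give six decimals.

Rules hold: Σm=0, L=18 even, 5≤7≤11.
N = 17·7·15 = 1785
Δ = 4!·12!·2!/19! = 1/5290740
Racah Σ t=1..3: t=1:−1/7257600 t=2:+1/2073600 t=3:−1/7257600 = 1/4838400
⇒ 3j(8 3 7; 0 0 0)² = 252/20995, sgn -1
Racah Σ t=2..4: t=2:+1/58060800 t=3:−1/13063680 t=4:+1/46448640 = -79/2090188800
⇒ 3j(8 3 7; -4 1 3)² = 68651/5290740, sgn -1
4πI² = N·(3j₀)²·(3jₘ)² = 1441671/5185765
I = +1·√(0.278005/4π) = 0.14873793

0.148738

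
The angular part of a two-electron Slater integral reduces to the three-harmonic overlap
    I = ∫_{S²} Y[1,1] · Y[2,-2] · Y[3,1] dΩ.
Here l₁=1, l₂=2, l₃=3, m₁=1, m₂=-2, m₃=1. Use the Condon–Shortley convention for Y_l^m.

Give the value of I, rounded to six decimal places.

Rules hold: Σm=0, L=6 even, 1≤3≤3.
N = 3·5·7 = 105
Δ = 0!·2!·4!/7! = 1/105
Racah Σ t=0..0: t=0:+1/4 = 1/4
⇒ 3j(1 2 3; 0 0 0)² = 3/35, sgn -1
Racah Σ t=0..0: t=0:+1/48 = 1/48
⇒ 3j(1 2 3; 1 -2 1)² = 1/105, sgn +1
4πI² = N·(3j₀)²·(3jₘ)² = 3/35
I = -1·√(0.0857143/4π) = -0.08258890

-0.082589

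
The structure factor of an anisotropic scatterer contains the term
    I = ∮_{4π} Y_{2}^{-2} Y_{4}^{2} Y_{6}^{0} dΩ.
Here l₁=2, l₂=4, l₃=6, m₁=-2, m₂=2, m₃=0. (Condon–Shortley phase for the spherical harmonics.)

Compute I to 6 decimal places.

m-sum 0 ✓  L=12 even ✓  2≤6≤6 ✓
Π(2lᵢ+1) = 5×9×13 = 585
triangle coeff Δ(2,4,6) = 1/6435
Σ_t [0,0]: t=0:+1/2304 = 1/2304
(3j)²=5/143 [(2 4 6; 0 0 0)], sign=+1
Σ_t [0,0]: t=0:+1/34560 = 1/34560
(3j)²=1/429 [(2 4 6; -2 2 0)], sign=+1
⇒ 4πI² = 75/1573
I = (+1)√(75/1573/(4π)) = 0.06159725

0.061597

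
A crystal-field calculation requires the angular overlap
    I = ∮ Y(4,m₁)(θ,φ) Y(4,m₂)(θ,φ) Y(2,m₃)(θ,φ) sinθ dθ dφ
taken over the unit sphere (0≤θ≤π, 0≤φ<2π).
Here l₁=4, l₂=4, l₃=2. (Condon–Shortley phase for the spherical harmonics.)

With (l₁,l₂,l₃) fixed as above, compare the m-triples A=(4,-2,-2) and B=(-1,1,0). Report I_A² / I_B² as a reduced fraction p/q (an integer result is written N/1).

168/289

Shared (l₁,l₂,l₃)=(4,4,2): N and (l;000)² cancel in I_A²/I_B².
A: Δ = 6!·2!·2!/11! = 1/13860; Racah Σ t=0..0: t=0:+1/2880 = 1/2880; ⇒ 3j(4 4 2; 4 -2 -2)² = 2/165, sgn +1
B: Δ = 6!·2!·2!/11! = 1/13860; Racah Σ t=3..5: t=3:−1/144 t=4:+1/48 t=5:−1/480 = 17/1440; ⇒ 3j(4 4 2; -1 1 0)² = 289/13860, sgn +1
I_A²/I_B² = (2/165)/(289/13860) = 168/289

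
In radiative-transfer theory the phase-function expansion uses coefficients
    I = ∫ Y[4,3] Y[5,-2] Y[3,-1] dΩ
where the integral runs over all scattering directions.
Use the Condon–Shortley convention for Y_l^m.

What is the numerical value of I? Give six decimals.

m-sum 0 ✓  L=12 even ✓  1≤3≤9 ✓
Π(2lᵢ+1) = 9×11×7 = 693
triangle coeff Δ(4,5,3) = 1/180180
Σ_t [2,4]: t=2:+1/576 t=3:−1/144 t=4:+1/576 = -1/288
(3j)²=20/1001 [(4 5 3; 0 0 0)], sign=+1
Σ_t [0,1]: t=0:+1/4320 t=1:−1/960 = -7/8640
(3j)²=343/12870 [(4 5 3; 3 -2 -1)], sign=-1
⇒ 4πI² = 686/1859
I = (-1)√(686/1859/(4π)) = -0.17136315

-0.171363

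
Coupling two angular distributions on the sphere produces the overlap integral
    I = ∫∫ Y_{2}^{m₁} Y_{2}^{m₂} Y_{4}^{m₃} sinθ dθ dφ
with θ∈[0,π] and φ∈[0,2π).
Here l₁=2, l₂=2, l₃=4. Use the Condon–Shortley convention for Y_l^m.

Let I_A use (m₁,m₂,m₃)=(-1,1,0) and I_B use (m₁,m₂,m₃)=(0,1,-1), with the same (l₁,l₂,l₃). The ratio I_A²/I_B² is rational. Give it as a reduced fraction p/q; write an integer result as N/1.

l's match ⇒ only the (l;m) 3-j factors differ between A and B.
A: triangle coeff Δ(2,2,4) = 1/630; Σ_t [0,0]: t=0:+1/36 = 1/36; (3j)²=8/315 [(2 2 4; -1 1 0)], sign=+1
B: triangle coeff Δ(2,2,4) = 1/630; Σ_t [0,0]: t=0:+1/24 = 1/24; (3j)²=1/21 [(2 2 4; 0 1 -1)], sign=-1
I_A²/I_B² = (8/315)/(1/21) = 8/15

8/15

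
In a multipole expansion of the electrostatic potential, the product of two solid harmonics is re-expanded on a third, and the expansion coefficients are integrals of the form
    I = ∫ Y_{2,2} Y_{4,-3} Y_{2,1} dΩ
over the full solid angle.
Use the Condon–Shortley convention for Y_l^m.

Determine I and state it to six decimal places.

-0.238414

m-sum 0 ✓  L=8 even ✓  2≤2≤6 ✓
Π(2lᵢ+1) = 5×9×5 = 225
triangle coeff Δ(2,4,2) = 1/630
Σ_t [2,2]: t=2:+1/16 = 1/16
(3j)²=2/35 [(2 4 2; 0 0 0)], sign=+1
Σ_t [0,0]: t=0:+1/144 = 1/144
(3j)²=1/18 [(2 4 2; 2 -3 1)], sign=-1
⇒ 4πI² = 5/7
I = (-1)√(5/7/(4π)) = -0.23841361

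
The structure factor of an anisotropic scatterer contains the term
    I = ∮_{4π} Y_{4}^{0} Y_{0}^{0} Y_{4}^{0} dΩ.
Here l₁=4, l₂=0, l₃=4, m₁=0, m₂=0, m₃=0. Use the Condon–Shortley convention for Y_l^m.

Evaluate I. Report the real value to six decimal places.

Rules hold: Σm=0, L=8 even, 4≤4≤4.
N = 9·1·9 = 81
Δ = 0!·8!·0!/9! = 1/9
Racah Σ t=0..0: t=0:+1/576 = 1/576
⇒ 3j(4 0 4; 0 0 0)² = 1/9, sgn +1
(m-triple is (0,0,0) — same symbol as above.)
4πI² = N·(3j₀)²·(3jₘ)² = 1/1
I = +1·√(1/4π) = 0.28209479

0.282095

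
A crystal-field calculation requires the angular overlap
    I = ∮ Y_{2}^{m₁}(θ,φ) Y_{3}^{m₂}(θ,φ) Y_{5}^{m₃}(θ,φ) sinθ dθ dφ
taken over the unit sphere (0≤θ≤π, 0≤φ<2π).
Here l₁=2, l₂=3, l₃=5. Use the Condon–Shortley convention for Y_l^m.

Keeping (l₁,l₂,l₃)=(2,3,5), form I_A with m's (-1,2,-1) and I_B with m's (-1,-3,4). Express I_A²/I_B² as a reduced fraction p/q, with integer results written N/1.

2/7

Shared (l₁,l₂,l₃)=(2,3,5): N and (l;000)² cancel in I_A²/I_B².
A: Δ = 0!·4!·6!/11! = 1/2310; Racah Σ t=0..0: t=0:+1/720 = 1/720; ⇒ 3j(2 3 5; -1 2 -1)² = 4/385, sgn +1
B: Δ = 0!·4!·6!/11! = 1/2310; Racah Σ t=0..0: t=0:+1/4320 = 1/4320; ⇒ 3j(2 3 5; -1 -3 4)² = 2/55, sgn -1
I_A²/I_B² = (4/385)/(2/55) = 2/7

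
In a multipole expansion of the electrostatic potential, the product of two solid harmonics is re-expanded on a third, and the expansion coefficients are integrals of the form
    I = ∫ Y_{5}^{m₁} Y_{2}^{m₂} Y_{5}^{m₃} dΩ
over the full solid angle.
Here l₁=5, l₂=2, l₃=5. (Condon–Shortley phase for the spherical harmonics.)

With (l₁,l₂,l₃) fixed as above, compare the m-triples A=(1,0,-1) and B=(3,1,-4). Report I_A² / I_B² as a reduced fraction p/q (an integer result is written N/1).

Shared (l₁,l₂,l₃)=(5,2,5): N and (l;000)² cancel in I_A²/I_B².
A: Δ = 2!·8!·2!/13! = 1/38610; Racah Σ t=0..2: t=0:+1/2304 t=1:−1/720 t=2:+1/5760 = -1/1280; ⇒ 3j(5 2 5; 1 0 -1)² = 27/1430, sgn -1
B: Δ = 2!·8!·2!/13! = 1/38610; Racah Σ t=1..2: t=1:−1/10080 t=2:+1/80640 = -1/11520; ⇒ 3j(5 2 5; 3 1 -4)² = 49/1430, sgn +1
I_A²/I_B² = (27/1430)/(49/1430) = 27/49

27/49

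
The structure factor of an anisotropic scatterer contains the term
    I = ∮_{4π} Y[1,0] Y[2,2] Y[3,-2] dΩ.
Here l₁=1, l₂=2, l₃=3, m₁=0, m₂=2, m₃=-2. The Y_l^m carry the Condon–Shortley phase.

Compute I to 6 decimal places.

0.184674

Rules hold: Σm=0, L=6 even, 1≤3≤3.
N = 3·5·7 = 105
Δ = 0!·2!·4!/7! = 1/105
Racah Σ t=0..0: t=0:+1/4 = 1/4
⇒ 3j(1 2 3; 0 0 0)² = 3/35, sgn -1
Racah Σ t=0..0: t=0:+1/24 = 1/24
⇒ 3j(1 2 3; 0 2 -2)² = 1/21, sgn -1
4πI² = N·(3j₀)²·(3jₘ)² = 3/7
I = +1·√(0.428571/4π) = 0.18467439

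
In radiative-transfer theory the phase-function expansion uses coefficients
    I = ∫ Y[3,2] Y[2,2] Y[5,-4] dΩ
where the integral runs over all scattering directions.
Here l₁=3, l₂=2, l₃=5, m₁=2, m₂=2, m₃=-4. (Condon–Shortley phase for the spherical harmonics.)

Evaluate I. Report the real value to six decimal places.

m-sum 0 ✓  L=10 even ✓  1≤5≤5 ✓
Π(2lᵢ+1) = 7×5×11 = 385
triangle coeff Δ(3,2,5) = 1/2310
Σ_t [0,0]: t=0:+1/144 = 1/144
(3j)²=10/231 [(3 2 5; 0 0 0)], sign=-1
Σ_t [0,0]: t=0:+1/2880 = 1/2880
(3j)²=3/55 [(3 2 5; 2 2 -4)], sign=-1
⇒ 4πI² = 10/11
I = (+1)√(10/11/(4π)) = 0.26896683

0.268967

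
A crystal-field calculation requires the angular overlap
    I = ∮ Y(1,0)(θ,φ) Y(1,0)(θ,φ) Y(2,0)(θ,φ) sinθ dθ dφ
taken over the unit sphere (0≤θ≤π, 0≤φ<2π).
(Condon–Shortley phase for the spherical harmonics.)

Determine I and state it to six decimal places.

Checks pass: Σm=0; 4 even; l₃=2∈[0,2].
(2·1+1)(2·1+1)(2·2+1) = 45
Δ: 0! 2! 2! / 5! → 1/30
sum: t=0:+1/1 = 1/1
3j²(1 1 2; 0 0 0) = Δ·Π!·Σ² = 2/15  (sign +1)
(m-triple is (0,0,0) — same symbol as above.)
combine: 4πI² = 45·2/15·2/15 = 4/5
take √, sign +1: I = 0.25231325

0.252313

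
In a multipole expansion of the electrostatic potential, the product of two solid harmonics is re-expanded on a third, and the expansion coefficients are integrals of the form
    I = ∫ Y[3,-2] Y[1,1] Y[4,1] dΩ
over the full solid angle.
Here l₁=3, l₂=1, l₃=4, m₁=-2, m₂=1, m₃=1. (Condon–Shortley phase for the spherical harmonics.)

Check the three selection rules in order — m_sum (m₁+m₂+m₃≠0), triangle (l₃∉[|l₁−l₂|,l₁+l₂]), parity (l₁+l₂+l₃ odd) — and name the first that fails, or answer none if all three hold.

none

Σmᵢ = 0  ✓
l₃∈[|l₁−l₂|,l₁+l₂]=[2,4], have l₃=4  ✓
Σlᵢ = 8 ⇒ even  ✓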